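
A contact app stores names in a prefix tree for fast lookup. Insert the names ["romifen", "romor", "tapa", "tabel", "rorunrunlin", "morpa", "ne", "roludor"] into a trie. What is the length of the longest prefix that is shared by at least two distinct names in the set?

3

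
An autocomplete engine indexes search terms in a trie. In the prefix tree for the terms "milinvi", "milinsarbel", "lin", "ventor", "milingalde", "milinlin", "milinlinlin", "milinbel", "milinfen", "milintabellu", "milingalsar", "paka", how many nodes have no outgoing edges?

Leaves are exactly the stored words that no other stored word extends.
Those words: "lin", "milinbel", "milinfen", "milingalde", "milingalsar", "milinlinlin", "milinsarbel", "milintabellu", "milinvi", "paka", "ventor"
Leaf count: 11

11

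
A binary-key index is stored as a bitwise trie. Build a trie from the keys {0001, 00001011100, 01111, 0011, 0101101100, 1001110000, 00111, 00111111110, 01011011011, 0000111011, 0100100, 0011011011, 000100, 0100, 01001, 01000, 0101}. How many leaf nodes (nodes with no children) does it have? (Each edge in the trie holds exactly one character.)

A leaf is a node with no children — equivalently, the end of a word that is not a proper prefix of any other stored word.
Those words: "00001011100", "0000111011", "000100", "0011011011", "00111111110", "01000", "0100100", "0101101100", "01011011011", "01111", "1001110000"
Leaf count: 11

11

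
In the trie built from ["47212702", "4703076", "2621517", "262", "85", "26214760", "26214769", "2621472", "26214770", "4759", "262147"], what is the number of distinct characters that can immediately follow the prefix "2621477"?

1

Follow the path "2621477" to its node, then look at its outgoing edges.
Distinct next characters after "2621477": 0.
That node has 1 child edge.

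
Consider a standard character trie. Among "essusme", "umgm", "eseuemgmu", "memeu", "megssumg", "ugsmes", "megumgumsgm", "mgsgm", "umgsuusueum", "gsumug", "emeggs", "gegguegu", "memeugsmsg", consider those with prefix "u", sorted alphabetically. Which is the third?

umgsuusueum

Words with prefix "u", in lexicographic order: "ugsmes", "umgm", "umgsuusueum"
Position 3: umgsuusueum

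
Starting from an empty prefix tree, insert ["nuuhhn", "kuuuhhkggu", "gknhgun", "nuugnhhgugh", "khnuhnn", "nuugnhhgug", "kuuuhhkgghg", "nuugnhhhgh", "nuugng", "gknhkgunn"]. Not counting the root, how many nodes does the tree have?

For each word, the new-node count is its length minus the longest prefix already in the trie:
  "nuuhhn" → 6 new (n, u, u, h, h, n)
  "kuuuhhkggu" → 10 new (k, u, u, u, h, h, k, g, g, u)
  "gknhgun" → 7 new (g, k, n, h, g, u, n)
  "nuugnhhgugh" → prefix "nuu" already present; 8 new (g, n, h, h, g, u, g, h)
  "khnuhnn" → prefix "k" already present; 6 new (h, n, u, h, n, n)
  "nuugnhhgug" → prefix "nuugnhhgug" already present; 0 new (none)
  "kuuuhhkgghg" → prefix "kuuuhhkgg" already present; 2 new (h, g)
  "nuugnhhhgh" → prefix "nuugnhh" already present; 3 new (h, g, h)
  "nuugng" → prefix "nuugn" already present; 1 new (g)
  "gknhkgunn" → prefix "gknh" already present; 5 new (k, g, u, n, n)
Total nodes = 6 + 10 + 7 + 8 + 6 + 0 + 2 + 3 + 1 + 5 = 48

48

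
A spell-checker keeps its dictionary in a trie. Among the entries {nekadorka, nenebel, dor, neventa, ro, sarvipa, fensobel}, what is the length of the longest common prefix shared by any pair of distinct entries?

Equivalently: take the maximum, over all pairs, of their longest common prefix length.
e.g. "nekadorka" and "nenebel" share the prefix "ne" of length 2; no pair shares a longer one.
Longest shared-prefix length: 2

2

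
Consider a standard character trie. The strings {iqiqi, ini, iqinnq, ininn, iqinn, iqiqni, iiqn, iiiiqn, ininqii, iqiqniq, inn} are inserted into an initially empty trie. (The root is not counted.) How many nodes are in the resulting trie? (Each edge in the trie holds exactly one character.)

26

Trie structure (* marks end of a word):
(root)
└─ i
   ├─ i
   │  ├─ i
   │  │  └─ i
   │  │     └─ q
   │  │        └─ n *
   │  └─ q
   │     └─ n *
   ├─ n
   │  ├─ i *
   │  │  └─ n
   │  │     ├─ n *
   │  │     └─ q
   │  │        └─ i
   │  │           └─ i *
   │  └─ n *
   └─ q
      └─ i
         ├─ n
         │  └─ n *
         │     └─ q *
         └─ q
            ├─ i *
            └─ n
               └─ i *
                  └─ q *
Counting every labelled node above: 26.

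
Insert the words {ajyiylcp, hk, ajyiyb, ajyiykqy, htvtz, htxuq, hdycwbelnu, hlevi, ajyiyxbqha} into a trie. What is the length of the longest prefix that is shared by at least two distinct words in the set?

Look for the deepest trie node that still has at least two words in its subtree.
"ajyiyb" and "ajyiykqy" agree on "ajyiy" (5 characters) before diverging; nothing deeper is shared.
Longest shared-prefix length: 5

5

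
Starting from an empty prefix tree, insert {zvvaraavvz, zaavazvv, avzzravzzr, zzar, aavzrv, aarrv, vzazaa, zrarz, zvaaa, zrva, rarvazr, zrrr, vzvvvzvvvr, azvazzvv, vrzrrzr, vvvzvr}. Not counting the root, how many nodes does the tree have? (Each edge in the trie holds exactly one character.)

Insert word by word; a character creates a node only if that edge doesn't already exist:
  "zvvaraavvz" → 10 new (z, v, v, a, r, a, a, v, v, z)
  "zaavazvv" → prefix "z" already present; 7 new (a, a, v, a, z, v, v)
  "avzzravzzr" → 10 new (a, v, z, z, r, a, v, z, z, r)
  "zzar" → prefix "z" already present; 3 new (z, a, r)
  "aavzrv" → prefix "a" already present; 5 new (a, v, z, r, v)
  "aarrv" → prefix "aa" already present; 3 new (r, r, v)
  "vzazaa" → 6 new (v, z, a, z, a, a)
  "zrarz" → prefix "z" already present; 4 new (r, a, r, z)
  "zvaaa" → prefix "zv" already present; 3 new (a, a, a)
  "zrva" → prefix "zr" already present; 2 new (v, a)
  "rarvazr" → 7 new (r, a, r, v, a, z, r)
  "zrrr" → prefix "zr" already present; 2 new (r, r)
  "vzvvvzvvvr" → prefix "vz" already present; 8 new (v, v, v, z, v, v, v, r)
  "azvazzvv" → prefix "a" already present; 7 new (z, v, a, z, z, v, v)
  "vrzrrzr" → prefix "v" already present; 6 new (r, z, r, r, z, r)
  "vvvzvr" → prefix "v" already present; 5 new (v, v, z, v, r)
Total nodes = 10 + 7 + 10 + 3 + 5 + 3 + 6 + 4 + 3 + 2 + 7 + 2 + 8 + 7 + 6 + 5 = 88

88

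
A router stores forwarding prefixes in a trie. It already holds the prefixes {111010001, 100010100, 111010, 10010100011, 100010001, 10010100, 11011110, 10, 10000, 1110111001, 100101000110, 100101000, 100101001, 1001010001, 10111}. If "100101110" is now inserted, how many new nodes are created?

3

"100101" is already a path in the trie; the remaining "110" must be added.
Each of the 3 remaining characters creates one node.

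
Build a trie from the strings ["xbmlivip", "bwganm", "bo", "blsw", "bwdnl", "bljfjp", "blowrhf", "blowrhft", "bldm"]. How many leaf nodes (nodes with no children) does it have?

8

Leaves are exactly the stored words that no other stored word extends.
Those words: "bldm", "bljfjp", "blowrhft", "blsw", "bo", "bwdnl", "bwganm", "xbmlivip"
Leaf count: 8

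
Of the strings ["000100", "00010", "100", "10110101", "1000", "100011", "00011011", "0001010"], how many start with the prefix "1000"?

Walk to "1000"; the words in its subtree are exactly those with that prefix.
Words under "1000": 1000, 100011
Count: 2

2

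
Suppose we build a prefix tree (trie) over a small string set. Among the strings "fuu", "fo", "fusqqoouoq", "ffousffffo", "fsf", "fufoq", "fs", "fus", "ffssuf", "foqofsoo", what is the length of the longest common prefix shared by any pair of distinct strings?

Equivalently: take the maximum, over all pairs, of their longest common prefix length.
"fus" and "fusqqoouoq" agree on "fus" (3 characters) before diverging; nothing deeper is shared.
Longest shared-prefix length: 3

3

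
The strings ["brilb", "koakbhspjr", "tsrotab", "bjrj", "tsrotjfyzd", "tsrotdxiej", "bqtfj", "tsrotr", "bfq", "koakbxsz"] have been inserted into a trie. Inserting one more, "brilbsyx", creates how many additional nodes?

3

Walking "brilbsyx" from the root, the first 5 characters ("brilb") follow existing edges; "s" is the first miss.
Each of the 3 remaining characters creates one node.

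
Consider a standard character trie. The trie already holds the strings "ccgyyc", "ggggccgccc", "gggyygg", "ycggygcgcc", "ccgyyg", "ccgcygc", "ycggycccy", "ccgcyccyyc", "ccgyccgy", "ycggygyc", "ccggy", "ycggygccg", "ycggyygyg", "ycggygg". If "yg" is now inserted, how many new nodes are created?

The longest prefix of "yg" already in the trie is "y" (length 1).
So 2 − 1 = 1 new nodes.

1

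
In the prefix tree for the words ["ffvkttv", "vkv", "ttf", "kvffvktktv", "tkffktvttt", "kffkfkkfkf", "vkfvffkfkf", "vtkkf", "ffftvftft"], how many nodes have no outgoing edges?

A leaf is a node with no children — equivalently, the end of a word that is not a proper prefix of any other stored word.
Those words: "ffftvftft", "ffvkttv", "kffkfkkfkf", "kvffvktktv", "tkffktvttt", "ttf", "vkfvffkfkf", "vkv", "vtkkf"
Leaf count: 9

9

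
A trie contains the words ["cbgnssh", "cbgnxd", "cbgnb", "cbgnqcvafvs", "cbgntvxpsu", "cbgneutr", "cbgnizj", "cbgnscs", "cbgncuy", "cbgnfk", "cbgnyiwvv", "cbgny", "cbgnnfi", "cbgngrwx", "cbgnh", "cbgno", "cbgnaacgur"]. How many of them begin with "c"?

Traverse to the node for "c", then collect every word in that subtree.
Words under "c": cbgnaacgur, cbgnb, cbgncuy, cbgneutr, cbgnfk, cbgngrwx, cbgnh, cbgnizj, cbgnnfi, cbgno, cbgnqcvafvs, cbgnscs, cbgnssh, cbgntvxpsu, cbgnxd, cbgny, cbgnyiwvv
Count: 17

17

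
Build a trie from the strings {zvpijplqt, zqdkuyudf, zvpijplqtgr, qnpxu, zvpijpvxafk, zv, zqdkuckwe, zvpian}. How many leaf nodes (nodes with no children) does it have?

A leaf is a node with no children — equivalently, the end of a word that is not a proper prefix of any other stored word.
Those words: "qnpxu", "zqdkuckwe", "zqdkuyudf", "zvpian", "zvpijplqtgr", "zvpijpvxafk"
Leaf count: 6

6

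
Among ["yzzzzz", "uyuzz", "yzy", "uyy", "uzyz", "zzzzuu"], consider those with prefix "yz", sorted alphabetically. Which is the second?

yzzzzz

DFS of the "yz" subtree visits, in order: "yzy", "yzzzzz"
Position 2: yzzzzz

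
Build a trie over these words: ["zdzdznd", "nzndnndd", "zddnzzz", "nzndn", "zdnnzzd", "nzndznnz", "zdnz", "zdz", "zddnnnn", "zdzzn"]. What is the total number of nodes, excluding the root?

35

Count nodes per top-level branch (shared prefixes stored once):
  'n'-branch (nzndn, nzndnndd, nzndznnz): 12 nodes
  'z'-branch (zddnnnn, zddnzzz, zdnnzzd, zdnz, zdz, zdzdznd, zdzzn): 23 nodes
Sum: 35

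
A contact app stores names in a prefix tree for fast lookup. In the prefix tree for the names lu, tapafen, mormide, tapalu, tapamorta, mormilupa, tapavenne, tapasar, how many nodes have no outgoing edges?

8

Leaves are exactly the stored words that no other stored word extends.
Those words: "lu", "mormide", "mormilupa", "tapafen", "tapalu", "tapamorta", "tapasar", "tapavenne"
Leaf count: 8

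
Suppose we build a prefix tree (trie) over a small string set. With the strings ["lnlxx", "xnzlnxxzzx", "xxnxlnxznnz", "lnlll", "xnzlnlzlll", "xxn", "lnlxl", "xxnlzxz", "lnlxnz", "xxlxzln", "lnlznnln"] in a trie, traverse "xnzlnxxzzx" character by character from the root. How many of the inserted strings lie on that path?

1

Traverse "xnzlnxxzzx" character by character; count nodes along the way that are marked as word ends.
Prefixes of the query that are stored words: "xnzlnxxzzx"
Count: 1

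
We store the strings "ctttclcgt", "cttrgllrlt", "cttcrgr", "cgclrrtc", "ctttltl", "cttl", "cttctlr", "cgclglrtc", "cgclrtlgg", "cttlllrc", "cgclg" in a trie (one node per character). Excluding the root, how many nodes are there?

47

Trace insertions, counting only characters that open a new branch:
  "ctttclcgt" → 9 new (c, t, t, t, c, l, c, g, t)
  "cttrgllrlt" → prefix "ctt" already present; 7 new (r, g, l, l, r, l, t)
  "cttcrgr" → prefix "ctt" already present; 4 new (c, r, g, r)
  "cgclrrtc" → prefix "c" already present; 7 new (g, c, l, r, r, t, c)
  "ctttltl" → prefix "cttt" already present; 3 new (l, t, l)
  "cttl" → prefix "ctt" already present; 1 new (l)
  "cttctlr" → prefix "cttc" already present; 3 new (t, l, r)
  "cgclglrtc" → prefix "cgcl" already present; 5 new (g, l, r, t, c)
  "cgclrtlgg" → prefix "cgclr" already present; 4 new (t, l, g, g)
  "cttlllrc" → prefix "cttl" already present; 4 new (l, l, r, c)
  "cgclg" → prefix "cgclg" already present; 0 new (none)
Total nodes = 9 + 7 + 4 + 7 + 3 + 1 + 3 + 5 + 4 + 4 + 0 = 47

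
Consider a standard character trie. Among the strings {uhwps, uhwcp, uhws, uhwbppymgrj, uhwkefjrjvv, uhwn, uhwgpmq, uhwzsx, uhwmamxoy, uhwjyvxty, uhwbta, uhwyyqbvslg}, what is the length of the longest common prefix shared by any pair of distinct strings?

The deepest shared node is where two words last agree before diverging.
"uhwbppymgrj" and "uhwbta" agree on "uhwb" (4 characters) before diverging; nothing deeper is shared.
Longest shared-prefix length: 4

4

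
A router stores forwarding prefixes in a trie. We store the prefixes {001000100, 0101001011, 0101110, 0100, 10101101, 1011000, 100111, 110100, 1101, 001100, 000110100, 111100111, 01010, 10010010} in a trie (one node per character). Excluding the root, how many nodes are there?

Insert word by word; a character creates a node only if that edge doesn't already exist:
  "001000100" → 9 new (0, 0, 1, 0, 0, 0, 1, 0, 0)
  "0101001011" → prefix "0" already present; 9 new (1, 0, 1, 0, 0, 1, 0, 1, 1)
  "0101110" → prefix "0101" already present; 3 new (1, 1, 0)
  "0100" → prefix "010" already present; 1 new (0)
  "10101101" → 8 new (1, 0, 1, 0, 1, 1, 0, 1)
  "1011000" → prefix "101" already present; 4 new (1, 0, 0, 0)
  "100111" → prefix "10" already present; 4 new (0, 1, 1, 1)
  "110100" → prefix "1" already present; 5 new (1, 0, 1, 0, 0)
  "1101" → prefix "1101" already present; 0 new (none)
  "001100" → prefix "001" already present; 3 new (1, 0, 0)
  "000110100" → prefix "00" already present; 7 new (0, 1, 1, 0, 1, 0, 0)
  "111100111" → prefix "11" already present; 7 new (1, 1, 0, 0, 1, 1, 1)
  "01010" → prefix "01010" already present; 0 new (none)
  "10010010" → prefix "1001" already present; 4 new (0, 0, 1, 0)
Total nodes = 9 + 9 + 3 + 1 + 8 + 4 + 4 + 5 + 0 + 3 + 7 + 7 + 0 + 4 = 64

64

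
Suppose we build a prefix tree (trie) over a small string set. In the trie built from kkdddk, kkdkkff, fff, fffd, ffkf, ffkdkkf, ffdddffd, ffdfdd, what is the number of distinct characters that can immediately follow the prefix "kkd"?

2

Follow the path "kkd" to its node, then look at its outgoing edges.
Characters that immediately follow "kkd" among the stored strings: {d, k}.
That node has 2 child edges.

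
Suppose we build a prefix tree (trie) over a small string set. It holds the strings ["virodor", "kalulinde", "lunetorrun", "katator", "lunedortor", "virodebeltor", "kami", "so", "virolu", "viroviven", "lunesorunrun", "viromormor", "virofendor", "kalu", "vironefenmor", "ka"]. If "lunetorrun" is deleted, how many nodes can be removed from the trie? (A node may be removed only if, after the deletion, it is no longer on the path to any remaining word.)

6

Walk "lunetorrun" from the leaf back toward the root, removing each node that no remaining word uses.
The suffix "torrun" (6 nodes) is used only by "lunetorrun"; the node for "lune" still has the child "d", so pruning stops there.
Nodes removed: 6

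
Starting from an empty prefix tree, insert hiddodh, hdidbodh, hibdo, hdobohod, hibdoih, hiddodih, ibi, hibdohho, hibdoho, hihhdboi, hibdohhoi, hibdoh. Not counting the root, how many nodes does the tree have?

Count nodes per top-level branch (shared prefixes stored once):
  'h'-branch (hdidbodh, hdobohod, hibdo, hibdoh, hibdohho, hibdohhoi, hibdoho, hibdoih, hiddodh, hiddodih, hihhdboi): 38 nodes
  'i'-branch (ibi): 3 nodes
Sum: 41

41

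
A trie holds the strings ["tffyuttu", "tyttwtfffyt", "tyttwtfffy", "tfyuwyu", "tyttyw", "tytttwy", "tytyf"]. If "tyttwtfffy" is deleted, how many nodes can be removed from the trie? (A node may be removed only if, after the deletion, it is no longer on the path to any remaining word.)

0

Walk "tyttwtfffy" from the leaf back toward the root, removing each node that no remaining word uses.
Every node on "tyttwtfffy" is still needed (e.g. by "tyttwtfffyt"), so nothing is freed.
Nodes removed: 0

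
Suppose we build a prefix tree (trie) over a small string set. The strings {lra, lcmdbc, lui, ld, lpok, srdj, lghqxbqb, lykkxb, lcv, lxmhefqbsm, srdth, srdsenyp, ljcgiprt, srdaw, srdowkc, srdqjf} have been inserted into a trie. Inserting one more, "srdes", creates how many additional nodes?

2

Walking "srdes" from the root, the first 3 characters ("srd") follow existing edges; "e" is the first miss.
So 5 − 3 = 2 new nodes.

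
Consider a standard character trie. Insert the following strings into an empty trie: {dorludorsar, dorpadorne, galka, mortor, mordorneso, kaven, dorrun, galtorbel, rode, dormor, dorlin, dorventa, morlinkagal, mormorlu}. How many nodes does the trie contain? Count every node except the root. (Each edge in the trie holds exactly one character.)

77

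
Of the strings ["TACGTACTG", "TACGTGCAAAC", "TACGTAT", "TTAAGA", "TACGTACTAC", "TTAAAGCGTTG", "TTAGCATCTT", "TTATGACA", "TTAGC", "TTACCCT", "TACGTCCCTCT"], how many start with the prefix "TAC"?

5

Traverse to the node for "TAC", then collect every word in that subtree.
Matches: "TACGTACTAC", "TACGTACTG", "TACGTAT", "TACGTCCCTCT", "TACGTGCAAAC"
Count: 5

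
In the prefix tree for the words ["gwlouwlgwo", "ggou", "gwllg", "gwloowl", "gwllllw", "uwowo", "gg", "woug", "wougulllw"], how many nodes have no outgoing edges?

7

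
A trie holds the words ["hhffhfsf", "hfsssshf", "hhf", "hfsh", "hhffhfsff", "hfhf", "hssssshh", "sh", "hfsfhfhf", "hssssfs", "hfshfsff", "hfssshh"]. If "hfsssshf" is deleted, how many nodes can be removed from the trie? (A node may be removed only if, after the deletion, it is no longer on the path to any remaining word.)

Walk "hfsssshf" from the leaf back toward the root, removing each node that no remaining word uses.
The suffix "shf" (3 nodes) is used only by "hfsssshf"; the node for "hfsss" still has the child "h", so pruning stops there.
Nodes removed: 3

3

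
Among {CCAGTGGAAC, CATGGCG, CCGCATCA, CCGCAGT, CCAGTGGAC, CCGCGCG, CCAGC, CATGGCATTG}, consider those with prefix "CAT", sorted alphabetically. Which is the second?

CATGGCG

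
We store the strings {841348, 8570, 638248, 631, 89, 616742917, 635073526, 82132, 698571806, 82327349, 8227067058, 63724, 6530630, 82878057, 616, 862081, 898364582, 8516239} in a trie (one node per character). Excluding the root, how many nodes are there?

90

Insert word by word; a character creates a node only if that edge doesn't already exist:
  "841348" → 6 new (8, 4, 1, 3, 4, 8)
  "8570" → prefix "8" already present; 3 new (5, 7, 0)
  "638248" → 6 new (6, 3, 8, 2, 4, 8)
  "631" → prefix "63" already present; 1 new (1)
  "89" → prefix "8" already present; 1 new (9)
  "616742917" → prefix "6" already present; 8 new (1, 6, 7, 4, 2, 9, 1, 7)
  "635073526" → prefix "63" already present; 7 new (5, 0, 7, 3, 5, 2, 6)
  "82132" → prefix "8" already present; 4 new (2, 1, 3, 2)
  "698571806" → prefix "6" already present; 8 new (9, 8, 5, 7, 1, 8, 0, 6)
  "82327349" → prefix "82" already present; 6 new (3, 2, 7, 3, 4, 9)
  "8227067058" → prefix "82" already present; 8 new (2, 7, 0, 6, 7, 0, 5, 8)
  "63724" → prefix "63" already present; 3 new (7, 2, 4)
  "6530630" → prefix "6" already present; 6 new (5, 3, 0, 6, 3, 0)
  "82878057" → prefix "82" already present; 6 new (8, 7, 8, 0, 5, 7)
  "616" → prefix "616" already present; 0 new (none)
  "862081" → prefix "8" already present; 5 new (6, 2, 0, 8, 1)
  "898364582" → prefix "89" already present; 7 new (8, 3, 6, 4, 5, 8, 2)
  "8516239" → prefix "85" already present; 5 new (1, 6, 2, 3, 9)
Total nodes = 6 + 3 + 6 + 1 + 1 + 8 + 7 + 4 + 8 + 6 + 8 + 3 + 6 + 6 + 0 + 5 + 7 + 5 = 90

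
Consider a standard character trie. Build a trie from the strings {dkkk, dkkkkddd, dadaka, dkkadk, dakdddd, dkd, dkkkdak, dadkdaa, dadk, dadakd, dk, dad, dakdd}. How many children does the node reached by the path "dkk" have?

Walk "dkk" from the root, arriving at one node.
Distinct next characters after "dkk": a, k.
That node has 2 child edges.

2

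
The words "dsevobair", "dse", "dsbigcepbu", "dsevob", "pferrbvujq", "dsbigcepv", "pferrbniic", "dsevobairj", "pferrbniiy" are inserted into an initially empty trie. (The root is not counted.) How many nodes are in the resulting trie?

34

Count nodes per top-level branch (shared prefixes stored once):
  'd'-branch (dsbigcepbu, dsbigcepv, dse, dsevob, dsevobair, dsevobairj): 19 nodes
  'p'-branch (pferrbniic, pferrbniiy, pferrbvujq): 15 nodes
Sum: 34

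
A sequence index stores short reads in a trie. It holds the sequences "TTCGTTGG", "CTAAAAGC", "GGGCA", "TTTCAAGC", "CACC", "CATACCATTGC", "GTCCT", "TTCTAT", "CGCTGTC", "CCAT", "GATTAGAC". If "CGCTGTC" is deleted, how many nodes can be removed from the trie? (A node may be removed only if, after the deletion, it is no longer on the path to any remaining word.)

A node on "CGCTGTC"'s path can go only if nothing else ends at it or branches off below it.
The suffix "GCTGTC" (6 nodes) is used only by "CGCTGTC"; the node for "C" still has the child "T", so pruning stops there.
Nodes removed: 6

6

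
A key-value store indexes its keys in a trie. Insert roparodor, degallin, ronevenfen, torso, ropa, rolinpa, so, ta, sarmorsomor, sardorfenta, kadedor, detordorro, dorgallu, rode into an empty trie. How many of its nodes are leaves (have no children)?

Leaves are exactly the stored words that no other stored word extends.
Those words: "degallin", "detordorro", "dorgallu", "kadedor", "rode", "rolinpa", "ronevenfen", "roparodor", "sardorfenta", "sarmorsomor", "so", "ta", "torso"
Leaf count: 13

13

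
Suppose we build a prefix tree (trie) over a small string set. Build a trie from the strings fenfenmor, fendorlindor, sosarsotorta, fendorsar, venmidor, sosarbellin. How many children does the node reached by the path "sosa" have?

Walk "sosa" from the root, arriving at one node.
Characters that immediately follow "sosa" among the stored strings: {r}.
That node has 1 child edge.

1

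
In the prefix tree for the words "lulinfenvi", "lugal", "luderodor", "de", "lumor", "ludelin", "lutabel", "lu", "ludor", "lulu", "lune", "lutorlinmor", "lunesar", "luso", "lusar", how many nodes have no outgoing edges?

A leaf is a node with no children — equivalently, the end of a word that is not a proper prefix of any other stored word.
Those words: "de", "ludelin", "luderodor", "ludor", "lugal", "lulinfenvi", "lulu", "lumor", "lunesar", "lusar", "luso", "lutabel", "lutorlinmor"
Leaf count: 13

13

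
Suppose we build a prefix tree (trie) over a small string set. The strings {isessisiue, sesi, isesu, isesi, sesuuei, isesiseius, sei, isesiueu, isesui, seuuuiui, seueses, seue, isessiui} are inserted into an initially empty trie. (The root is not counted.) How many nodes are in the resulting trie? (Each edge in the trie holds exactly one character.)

Insert word by word; a character creates a node only if that edge doesn't already exist:
  "isessisiue" → 10 new (i, s, e, s, s, i, s, i, u, e)
  "sesi" → 4 new (s, e, s, i)
  "isesu" → prefix "ises" already present; 1 new (u)
  "isesi" → prefix "ises" already present; 1 new (i)
  "sesuuei" → prefix "ses" already present; 4 new (u, u, e, i)
  "isesiseius" → prefix "isesi" already present; 5 new (s, e, i, u, s)
  "sei" → prefix "se" already present; 1 new (i)
  "isesiueu" → prefix "isesi" already present; 3 new (u, e, u)
  "isesui" → prefix "isesu" already present; 1 new (i)
  "seuuuiui" → prefix "se" already present; 6 new (u, u, u, i, u, i)
  "seueses" → prefix "seu" already present; 4 new (e, s, e, s)
  "seue" → prefix "seue" already present; 0 new (none)
  "isessiui" → prefix "isessi" already present; 2 new (u, i)
Total nodes = 10 + 4 + 1 + 1 + 4 + 5 + 1 + 3 + 1 + 6 + 4 + 0 + 2 = 42

42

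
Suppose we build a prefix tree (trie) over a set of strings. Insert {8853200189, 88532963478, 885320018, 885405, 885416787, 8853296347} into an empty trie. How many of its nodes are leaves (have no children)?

4

A leaf is a node with no children — equivalently, the end of a word that is not a proper prefix of any other stored word.
Those words: "8853200189", "88532963478", "885405", "885416787"
Leaf count: 4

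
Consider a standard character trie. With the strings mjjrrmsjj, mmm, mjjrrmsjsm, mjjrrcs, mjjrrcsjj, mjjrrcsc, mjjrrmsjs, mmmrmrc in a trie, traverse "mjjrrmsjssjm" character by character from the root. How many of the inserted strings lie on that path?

Walk "mjjrrmsjssjm" from the root; an end-of-word marker is hit whenever a stored word is a prefix of "mjjrrmsjssjm".
Prefixes of the query that are stored words: "mjjrrmsjs"
Count: 1

1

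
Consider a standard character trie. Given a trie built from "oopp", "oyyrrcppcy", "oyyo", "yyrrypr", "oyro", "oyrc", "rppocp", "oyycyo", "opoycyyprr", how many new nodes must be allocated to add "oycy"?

Walking "oycy" from the root, the first 2 characters ("oy") follow existing edges; "c" is the first miss.
Each of the 2 remaining characters creates one node.

2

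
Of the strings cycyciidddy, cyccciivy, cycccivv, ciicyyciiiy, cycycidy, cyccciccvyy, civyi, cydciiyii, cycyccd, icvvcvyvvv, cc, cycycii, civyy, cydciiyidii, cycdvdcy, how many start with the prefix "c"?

14

Walk to "c"; the words in its subtree are exactly those with that prefix.
Words under "c": cc, ciicyyciiiy, civyi, civyy, cyccciccvyy, cyccciivy, cycccivv, cycdvdcy, cycyccd, cycycidy, cycycii, cycyciidddy, cydciiyidii, cydciiyii
Count: 14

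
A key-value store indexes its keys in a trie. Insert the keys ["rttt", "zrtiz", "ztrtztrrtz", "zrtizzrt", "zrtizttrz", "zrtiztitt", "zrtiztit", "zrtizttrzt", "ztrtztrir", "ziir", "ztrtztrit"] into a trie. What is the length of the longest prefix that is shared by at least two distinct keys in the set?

Equivalently: take the maximum, over all pairs, of their longest common prefix length.
"zrtizttrz" and "zrtizttrzt" agree on "zrtizttrz" (9 characters) before diverging; nothing deeper is shared.
Longest shared-prefix length: 9

9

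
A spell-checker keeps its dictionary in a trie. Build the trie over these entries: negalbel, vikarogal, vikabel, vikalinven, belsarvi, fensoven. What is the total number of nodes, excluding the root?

42

For each word, the new-node count is its length minus the longest prefix already in the trie:
  "negalbel" → 8 new (n, e, g, a, l, b, e, l)
  "vikarogal" → 9 new (v, i, k, a, r, o, g, a, l)
  "vikabel" → prefix "vika" already present; 3 new (b, e, l)
  "vikalinven" → prefix "vika" already present; 6 new (l, i, n, v, e, n)
  "belsarvi" → 8 new (b, e, l, s, a, r, v, i)
  "fensoven" → 8 new (f, e, n, s, o, v, e, n)
Total nodes = 8 + 9 + 3 + 6 + 8 + 8 = 42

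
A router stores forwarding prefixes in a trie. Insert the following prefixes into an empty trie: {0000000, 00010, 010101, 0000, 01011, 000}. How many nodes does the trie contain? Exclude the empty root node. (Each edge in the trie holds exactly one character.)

15

Trace insertions, counting only characters that open a new branch:
  "0000000" → 7 new (0, 0, 0, 0, 0, 0, 0)
  "00010" → prefix "000" already present; 2 new (1, 0)
  "010101" → prefix "0" already present; 5 new (1, 0, 1, 0, 1)
  "0000" → prefix "0000" already present; 0 new (none)
  "01011" → prefix "0101" already present; 1 new (1)
  "000" → prefix "000" already present; 0 new (none)
Total nodes = 7 + 2 + 5 + 0 + 1 + 0 = 15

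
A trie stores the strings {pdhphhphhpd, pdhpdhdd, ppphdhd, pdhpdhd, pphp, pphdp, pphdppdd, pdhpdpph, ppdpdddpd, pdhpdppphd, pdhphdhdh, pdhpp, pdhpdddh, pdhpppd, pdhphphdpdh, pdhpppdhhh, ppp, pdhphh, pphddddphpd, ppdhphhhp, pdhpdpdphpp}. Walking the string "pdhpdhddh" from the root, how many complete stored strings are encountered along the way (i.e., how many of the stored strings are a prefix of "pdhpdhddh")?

2

Traverse "pdhpdhddh" character by character; count nodes along the way that are marked as word ends.
Prefixes of the query that are stored words: "pdhpdhd", "pdhpdhdd"
Count: 2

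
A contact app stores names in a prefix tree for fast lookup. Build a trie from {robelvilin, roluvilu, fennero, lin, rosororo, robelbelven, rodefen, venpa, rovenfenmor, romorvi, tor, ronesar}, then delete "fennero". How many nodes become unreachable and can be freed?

Walk "fennero" from the leaf back toward the root, removing each node that no remaining word uses.
No other word shares any prefix with "fennero", so all 7 of its nodes go.
Nodes removed: 7

7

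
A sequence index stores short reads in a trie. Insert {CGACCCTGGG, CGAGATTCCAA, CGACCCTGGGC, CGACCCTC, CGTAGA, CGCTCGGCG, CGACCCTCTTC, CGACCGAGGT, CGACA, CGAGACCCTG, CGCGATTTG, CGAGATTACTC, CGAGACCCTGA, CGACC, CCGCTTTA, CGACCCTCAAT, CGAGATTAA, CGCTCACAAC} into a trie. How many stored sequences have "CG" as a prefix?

17

Filter for entries beginning with "CG":
Matches: "CGACA", "CGACC", "CGACCCTC", "CGACCCTCAAT", "CGACCCTCTTC", "CGACCCTGGG", "CGACCCTGGGC", "CGACCGAGGT", "CGAGACCCTG", "CGAGACCCTGA", "CGAGATTAA", "CGAGATTACTC", "CGAGATTCCAA", "CGCGATTTG", "CGCTCACAAC", "CGCTCGGCG", "CGTAGA"
Count: 17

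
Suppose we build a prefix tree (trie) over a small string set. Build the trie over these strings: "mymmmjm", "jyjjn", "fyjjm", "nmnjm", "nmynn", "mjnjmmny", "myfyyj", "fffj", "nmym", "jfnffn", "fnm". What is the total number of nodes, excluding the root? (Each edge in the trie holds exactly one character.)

47

For each word, the new-node count is its length minus the longest prefix already in the trie:
  "mymmmjm" → 7 new (m, y, m, m, m, j, m)
  "jyjjn" → 5 new (j, y, j, j, n)
  "fyjjm" → 5 new (f, y, j, j, m)
  "nmnjm" → 5 new (n, m, n, j, m)
  "nmynn" → prefix "nm" already present; 3 new (y, n, n)
  "mjnjmmny" → prefix "m" already present; 7 new (j, n, j, m, m, n, y)
  "myfyyj" → prefix "my" already present; 4 new (f, y, y, j)
  "fffj" → prefix "f" already present; 3 new (f, f, j)
  "nmym" → prefix "nmy" already present; 1 new (m)
  "jfnffn" → prefix "j" already present; 5 new (f, n, f, f, n)
  "fnm" → prefix "f" already present; 2 new (n, m)
Total nodes = 7 + 5 + 5 + 5 + 3 + 7 + 4 + 3 + 1 + 5 + 2 = 47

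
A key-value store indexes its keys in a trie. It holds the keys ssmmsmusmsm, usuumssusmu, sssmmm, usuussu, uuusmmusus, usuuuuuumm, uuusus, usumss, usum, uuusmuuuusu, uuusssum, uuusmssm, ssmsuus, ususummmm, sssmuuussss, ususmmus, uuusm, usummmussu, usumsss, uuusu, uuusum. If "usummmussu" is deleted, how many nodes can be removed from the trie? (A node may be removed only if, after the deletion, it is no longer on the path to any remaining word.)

6

A node on "usummmussu"'s path can go only if nothing else ends at it or branches off below it.
The suffix "mmussu" (6 nodes) is used only by "usummmussu"; the node for "usum" still has the child "s", so pruning stops there.
Nodes removed: 6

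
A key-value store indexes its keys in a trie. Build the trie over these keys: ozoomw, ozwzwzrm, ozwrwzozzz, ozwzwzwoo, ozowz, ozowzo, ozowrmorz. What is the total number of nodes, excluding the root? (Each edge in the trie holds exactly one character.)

30

Count nodes per top-level branch (shared prefixes stored once):
  'o'-branch (ozoomw, ozowrmorz, ozowz, ozowzo, ozwrwzozzz, ozwzwzrm, ozwzwzwoo): 30 nodes
Sum: 30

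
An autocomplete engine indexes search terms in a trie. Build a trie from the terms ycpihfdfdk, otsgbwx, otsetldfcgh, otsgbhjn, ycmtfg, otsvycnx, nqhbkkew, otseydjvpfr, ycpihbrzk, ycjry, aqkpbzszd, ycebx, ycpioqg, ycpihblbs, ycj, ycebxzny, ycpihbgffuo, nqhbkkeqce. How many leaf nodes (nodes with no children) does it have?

A leaf is a node with no children — equivalently, the end of a word that is not a proper prefix of any other stored word.
Those words: "aqkpbzszd", "nqhbkkeqce", "nqhbkkew", "otsetldfcgh", "otseydjvpfr", "otsgbhjn", "otsgbwx", "otsvycnx", "ycebxzny", "ycjry", "ycmtfg", "ycpihbgffuo", "ycpihblbs", "ycpihbrzk", "ycpihfdfdk", "ycpioqg"
Leaf count: 16

16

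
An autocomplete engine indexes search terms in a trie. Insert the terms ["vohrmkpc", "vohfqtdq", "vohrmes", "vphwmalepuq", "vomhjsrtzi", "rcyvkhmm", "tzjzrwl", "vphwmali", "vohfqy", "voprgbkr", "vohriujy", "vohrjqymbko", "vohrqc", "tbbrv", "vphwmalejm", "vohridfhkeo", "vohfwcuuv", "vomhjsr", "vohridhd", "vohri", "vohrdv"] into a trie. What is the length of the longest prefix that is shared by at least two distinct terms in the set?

Look for the deepest trie node that still has at least two words in its subtree.
"vphwmalejm" and "vphwmalepuq" agree on "vphwmale" (8 characters) before diverging; nothing deeper is shared.
Longest shared-prefix length: 8

8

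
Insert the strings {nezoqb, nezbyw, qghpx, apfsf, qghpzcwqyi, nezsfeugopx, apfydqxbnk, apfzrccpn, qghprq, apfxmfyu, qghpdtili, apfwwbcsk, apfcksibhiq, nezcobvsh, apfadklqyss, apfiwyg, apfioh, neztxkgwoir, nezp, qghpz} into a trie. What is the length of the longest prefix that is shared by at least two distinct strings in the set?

5

Equivalently: take the maximum, over all pairs, of their longest common prefix length.
"qghpz" and "qghpzcwqyi" agree on "qghpz" (5 characters) before diverging; nothing deeper is shared.
Longest shared-prefix length: 5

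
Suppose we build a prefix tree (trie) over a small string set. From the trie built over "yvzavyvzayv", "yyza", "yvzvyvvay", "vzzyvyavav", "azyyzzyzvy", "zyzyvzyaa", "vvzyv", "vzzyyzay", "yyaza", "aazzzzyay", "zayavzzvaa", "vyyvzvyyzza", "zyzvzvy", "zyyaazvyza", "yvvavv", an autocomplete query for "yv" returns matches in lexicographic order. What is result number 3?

Words with prefix "yv", in lexicographic order: "yvvavv", "yvzavyvzayv", "yvzvyvvay"
The 3rd is yvzvyvvay.

yvzvyvvay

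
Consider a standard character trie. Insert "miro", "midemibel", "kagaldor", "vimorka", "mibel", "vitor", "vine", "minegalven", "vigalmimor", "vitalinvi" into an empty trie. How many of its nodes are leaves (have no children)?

10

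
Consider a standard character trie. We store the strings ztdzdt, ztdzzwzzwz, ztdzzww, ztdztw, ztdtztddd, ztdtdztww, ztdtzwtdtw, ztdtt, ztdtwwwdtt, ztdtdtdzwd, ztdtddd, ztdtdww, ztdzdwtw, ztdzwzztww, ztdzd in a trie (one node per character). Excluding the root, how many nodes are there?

56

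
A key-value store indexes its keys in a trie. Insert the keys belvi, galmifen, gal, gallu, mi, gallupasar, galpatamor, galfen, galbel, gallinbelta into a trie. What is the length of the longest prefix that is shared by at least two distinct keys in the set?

5

The deepest shared node is where two words last agree before diverging.
"gallu" and "gallupasar" agree on "gallu" (5 characters) before diverging; nothing deeper is shared.
Longest shared-prefix length: 5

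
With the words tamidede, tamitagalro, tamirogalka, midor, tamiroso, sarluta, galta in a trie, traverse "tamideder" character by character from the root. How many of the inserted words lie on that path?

Walk "tamideder" from the root; an end-of-word marker is hit whenever a stored word is a prefix of "tamideder".
Prefixes of the query that are stored words: "tamidede"
Count: 1

1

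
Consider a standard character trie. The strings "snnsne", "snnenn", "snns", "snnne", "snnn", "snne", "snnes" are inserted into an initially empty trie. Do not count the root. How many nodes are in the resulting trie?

12

Trace insertions, counting only characters that open a new branch:
  "snnsne" → 6 new (s, n, n, s, n, e)
  "snnenn" → prefix "snn" already present; 3 new (e, n, n)
  "snns" → prefix "snns" already present; 0 new (none)
  "snnne" → prefix "snn" already present; 2 new (n, e)
  "snnn" → prefix "snnn" already present; 0 new (none)
  "snne" → prefix "snne" already present; 0 new (none)
  "snnes" → prefix "snne" already present; 1 new (s)
Total nodes = 6 + 3 + 0 + 2 + 0 + 0 + 1 = 12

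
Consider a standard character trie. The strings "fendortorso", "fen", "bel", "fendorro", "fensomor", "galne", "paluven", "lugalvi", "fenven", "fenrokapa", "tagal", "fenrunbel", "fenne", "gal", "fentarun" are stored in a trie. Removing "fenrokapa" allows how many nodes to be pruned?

5

Walk "fenrokapa" from the leaf back toward the root, removing each node that no remaining word uses.
The suffix "okapa" (5 nodes) is used only by "fenrokapa"; the node for "fenr" still has the child "u", so pruning stops there.
Nodes removed: 5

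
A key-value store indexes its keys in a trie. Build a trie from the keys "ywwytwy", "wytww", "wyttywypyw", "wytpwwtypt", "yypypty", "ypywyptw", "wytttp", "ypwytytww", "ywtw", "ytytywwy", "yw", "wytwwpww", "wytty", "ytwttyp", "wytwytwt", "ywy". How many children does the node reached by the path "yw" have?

3

Follow the path "yw" to its node, then look at its outgoing edges.
Distinct next characters after "yw": t, w, y.
That node has 3 child edges.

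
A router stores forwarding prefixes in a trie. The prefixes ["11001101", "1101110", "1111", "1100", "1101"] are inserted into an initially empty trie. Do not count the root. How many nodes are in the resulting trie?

Count nodes per top-level branch (shared prefixes stored once):
  '1'-branch (1100, 11001101, 1101, 1101110, 1111): 14 nodes
Sum: 14

14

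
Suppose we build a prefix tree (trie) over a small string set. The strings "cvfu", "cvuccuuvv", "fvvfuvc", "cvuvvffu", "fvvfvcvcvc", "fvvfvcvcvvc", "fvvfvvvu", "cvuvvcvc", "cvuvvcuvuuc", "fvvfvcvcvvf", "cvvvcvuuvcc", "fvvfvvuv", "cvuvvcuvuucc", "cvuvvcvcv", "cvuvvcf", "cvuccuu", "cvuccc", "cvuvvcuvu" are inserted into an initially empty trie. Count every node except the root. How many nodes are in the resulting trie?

Count nodes per top-level branch (shared prefixes stored once):
  'c'-branch (cvfu, cvuccc, cvuccuu, cvuccuuvv, cvuvvcf, cvuvvcuvu, cvuvvcuvuuc, cvuvvcuvuucc, cvuvvcvc, cvuvvcvcv, cvuvvffu, cvvvcvuuvcc): 37 nodes
  'f'-branch (fvvfuvc, fvvfvcvcvc, fvvfvcvcvvc, fvvfvcvcvvf, fvvfvvuv, fvvfvvvu): 21 nodes
Sum: 58

58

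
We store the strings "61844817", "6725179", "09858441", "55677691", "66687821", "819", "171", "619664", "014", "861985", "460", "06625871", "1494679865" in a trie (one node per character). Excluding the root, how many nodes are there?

73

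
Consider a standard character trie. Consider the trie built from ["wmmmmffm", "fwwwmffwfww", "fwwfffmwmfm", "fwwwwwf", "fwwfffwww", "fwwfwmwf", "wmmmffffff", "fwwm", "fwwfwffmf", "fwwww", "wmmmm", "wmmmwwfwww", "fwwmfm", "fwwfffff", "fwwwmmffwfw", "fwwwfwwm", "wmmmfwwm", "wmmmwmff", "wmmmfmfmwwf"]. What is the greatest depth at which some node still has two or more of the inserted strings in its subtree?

Look for the deepest trie node that still has at least two words in its subtree.
e.g. "fwwfffff" and "fwwfffmwmfm" share the prefix "fwwfff" of length 6; no pair shares a longer one.
Longest shared-prefix length: 6

6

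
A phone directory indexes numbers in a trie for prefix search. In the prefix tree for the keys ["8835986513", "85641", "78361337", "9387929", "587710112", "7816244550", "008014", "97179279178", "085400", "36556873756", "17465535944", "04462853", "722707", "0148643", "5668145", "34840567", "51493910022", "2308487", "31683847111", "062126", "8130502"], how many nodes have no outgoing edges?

21

Leaves are exactly the stored words that no other stored word extends.
Those words: "008014", "0148643", "04462853", "062126", "085400", "17465535944", "2308487", "31683847111", "34840567", "36556873756", "51493910022", "5668145", "587710112", "722707", "7816244550", "78361337", "8130502", "85641", "8835986513", "9387929", "97179279178"
Leaf count: 21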